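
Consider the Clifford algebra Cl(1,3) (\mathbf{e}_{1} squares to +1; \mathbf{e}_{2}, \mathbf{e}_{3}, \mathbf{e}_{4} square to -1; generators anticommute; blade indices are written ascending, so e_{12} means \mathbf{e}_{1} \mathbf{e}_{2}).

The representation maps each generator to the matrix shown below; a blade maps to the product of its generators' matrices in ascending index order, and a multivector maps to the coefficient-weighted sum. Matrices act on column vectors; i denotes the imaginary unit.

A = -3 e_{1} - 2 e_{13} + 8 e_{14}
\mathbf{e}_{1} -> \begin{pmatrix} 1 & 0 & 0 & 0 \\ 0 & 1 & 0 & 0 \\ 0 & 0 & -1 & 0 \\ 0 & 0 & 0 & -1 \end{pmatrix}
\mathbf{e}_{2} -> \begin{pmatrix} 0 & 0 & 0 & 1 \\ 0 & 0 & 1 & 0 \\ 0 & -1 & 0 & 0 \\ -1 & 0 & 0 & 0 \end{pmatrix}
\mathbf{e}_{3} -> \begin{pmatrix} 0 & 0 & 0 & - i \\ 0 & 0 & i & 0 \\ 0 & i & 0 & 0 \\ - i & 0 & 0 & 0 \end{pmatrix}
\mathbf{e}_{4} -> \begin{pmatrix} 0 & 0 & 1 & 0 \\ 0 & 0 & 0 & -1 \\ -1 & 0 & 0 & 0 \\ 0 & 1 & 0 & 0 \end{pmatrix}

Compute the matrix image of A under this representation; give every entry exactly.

Bivector images (products of the table entries): rho(e_{13}) = rho(\mathbf{e}_{1})rho(\mathbf{e}_{3}) = \begin{pmatrix} 0 & 0 & 0 & - i \\ 0 & 0 & i & 0 \\ 0 & - i & 0 & 0 \\ i & 0 & 0 & 0 \end{pmatrix}; rho(e_{14}) = rho(\mathbf{e}_{1})rho(\mathbf{e}_{4}) = \begin{pmatrix} 0 & 0 & 1 & 0 \\ 0 & 0 & 0 & -1 \\ 1 & 0 & 0 & 0 \\ 0 & -1 & 0 & 0 \end{pmatrix}.
M = (-3)*rho(e_{1}) + (-2)*rho(e_{13}) + (8)*rho(e_{14}), summed entrywise:
Answer: \begin{pmatrix} -3 & 0 & 8 & 2 i \\ 0 & -3 & - 2 i & -8 \\ 8 & 2 i & 3 & 0 \\ - 2 i & -8 & 0 & 3 \end{pmatrix}


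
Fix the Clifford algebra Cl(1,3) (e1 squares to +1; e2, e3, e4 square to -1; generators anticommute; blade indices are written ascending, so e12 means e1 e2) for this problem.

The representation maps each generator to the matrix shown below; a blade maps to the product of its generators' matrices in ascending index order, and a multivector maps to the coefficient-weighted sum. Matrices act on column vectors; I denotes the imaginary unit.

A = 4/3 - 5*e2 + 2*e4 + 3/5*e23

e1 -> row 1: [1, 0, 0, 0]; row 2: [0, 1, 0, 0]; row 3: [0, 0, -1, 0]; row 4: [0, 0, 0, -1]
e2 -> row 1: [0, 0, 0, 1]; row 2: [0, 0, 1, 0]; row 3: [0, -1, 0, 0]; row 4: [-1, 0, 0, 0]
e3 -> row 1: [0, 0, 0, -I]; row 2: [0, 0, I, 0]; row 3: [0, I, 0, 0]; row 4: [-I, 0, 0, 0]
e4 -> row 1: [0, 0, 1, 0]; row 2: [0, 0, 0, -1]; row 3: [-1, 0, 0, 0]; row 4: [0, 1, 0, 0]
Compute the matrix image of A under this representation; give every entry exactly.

Bivector images (products of the table entries): rho(e23) = rho(e2)rho(e3) = row 1: [-I, 0, 0, 0]; row 2: [0, I, 0, 0]; row 3: [0, 0, -I, 0]; row 4: [0, 0, 0, I].
M = (4/3)*1 + (-5)*rho(e2) + (2)*rho(e4) + (3/5)*rho(e23), summed entrywise (1 is the identity matrix):
Answer: row 1: [4/3 - 3*I/5, 0, 2, -5]; row 2: [0, 4/3 + 3*I/5, -5, -2]; row 3: [-2, 5, 4/3 - 3*I/5, 0]; row 4: [5, 2, 0, 4/3 + 3*I/5]


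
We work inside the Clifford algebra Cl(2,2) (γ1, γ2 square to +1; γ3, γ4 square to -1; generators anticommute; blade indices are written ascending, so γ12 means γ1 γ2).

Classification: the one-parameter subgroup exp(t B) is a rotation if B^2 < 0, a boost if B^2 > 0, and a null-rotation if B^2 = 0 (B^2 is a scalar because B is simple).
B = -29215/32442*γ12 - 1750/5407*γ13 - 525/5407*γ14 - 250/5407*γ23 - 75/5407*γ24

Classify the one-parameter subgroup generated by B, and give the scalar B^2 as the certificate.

B^2 term by term: the squares give (-29215/32442)^2*(γ12)^2 + (-1750/5407)^2*(γ13)^2 + (-525/5407)^2*(γ14)^2 + (-250/5407)^2*(γ23)^2 + (-75/5407)^2*(γ24)^2 = 853516225/1052483364*(-1) + 3062500/29235649*(+1) + 275625/29235649*(+1) + 62500/29235649*(+1) + 5625/29235649*(+1) = -25/36 (each basis 2-blade squares to minus the product of its generators' squares); cross terms between blades sharing an index anticommute and cancel; the commuting (index-disjoint) pairs give grade-4 terms 2*c*c'*(blade product), which cancel blade by blade — γ1234: -262500/29235649 + 262500/29235649 = 0 — confirming B is simple. So B^2 = -25/36.
Answer: rotation, certificate B^2 = -25/36. No conjugation can change B^2 = -25/36; the sign gives the class.


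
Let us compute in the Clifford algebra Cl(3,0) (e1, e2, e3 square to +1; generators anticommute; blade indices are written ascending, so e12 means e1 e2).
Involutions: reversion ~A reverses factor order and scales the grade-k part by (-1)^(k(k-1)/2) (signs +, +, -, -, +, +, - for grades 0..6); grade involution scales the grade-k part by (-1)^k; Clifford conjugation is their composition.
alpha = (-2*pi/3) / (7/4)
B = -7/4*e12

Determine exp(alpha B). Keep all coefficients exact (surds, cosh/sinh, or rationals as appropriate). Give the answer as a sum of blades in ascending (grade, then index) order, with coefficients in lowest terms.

B^2 = (-7/4)^2*(e12)^2 = 49/16*(-1) = -49/16 (a basis 2-blade squares to minus the product of its generators' squares).
B^2 = -49/16 — the negative square puts this in the circular regime; l = 7/4, alpha*l = -2*pi/3, so exp(alpha B) = cos(-2*pi/3) + (sin(-2*pi/3)/(7/4))*B = -1/2 + (-2*sqrt(3)/7)*B.
Answer: -1/2 + sqrt(3)/2*e12


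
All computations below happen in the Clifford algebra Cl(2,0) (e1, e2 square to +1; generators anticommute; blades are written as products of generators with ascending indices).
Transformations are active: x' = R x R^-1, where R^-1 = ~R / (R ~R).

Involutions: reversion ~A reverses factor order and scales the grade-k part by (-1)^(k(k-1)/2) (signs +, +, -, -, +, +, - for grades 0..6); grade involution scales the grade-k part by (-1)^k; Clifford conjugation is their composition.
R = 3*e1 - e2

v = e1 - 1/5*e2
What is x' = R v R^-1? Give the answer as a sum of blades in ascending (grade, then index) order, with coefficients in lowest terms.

~R = 3*e1 - e2, and R ~R = 10, so R^-1 = ~R / (10).
R v = 16/5 + 2/5*e1 e2
Answer: 23/25*e1 - 11/25*e2


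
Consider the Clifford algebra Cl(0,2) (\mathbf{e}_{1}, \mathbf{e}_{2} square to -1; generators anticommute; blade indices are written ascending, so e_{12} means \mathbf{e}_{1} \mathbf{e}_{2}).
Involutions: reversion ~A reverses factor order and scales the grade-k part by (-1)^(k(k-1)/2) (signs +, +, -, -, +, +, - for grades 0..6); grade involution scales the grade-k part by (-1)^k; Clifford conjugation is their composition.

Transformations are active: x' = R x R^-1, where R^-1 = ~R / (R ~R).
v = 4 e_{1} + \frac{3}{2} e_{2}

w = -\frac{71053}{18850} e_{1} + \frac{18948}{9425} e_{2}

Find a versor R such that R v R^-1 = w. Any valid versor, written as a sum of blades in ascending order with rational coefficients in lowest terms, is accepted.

Key observation: q(v) = q(w) = -\frac{73}{4} (sandwiches preserve the norm), so R = v + w = \frac{4347}{18850} e_{1} + \frac{66171}{18850} e_{2} works whenever it is invertible — the component of v along it is kept and (v - w)/2 reverses, sending v to w.
Answer: \frac{4347}{18850} e_{1} + \frac{66171}{18850} e_{2}


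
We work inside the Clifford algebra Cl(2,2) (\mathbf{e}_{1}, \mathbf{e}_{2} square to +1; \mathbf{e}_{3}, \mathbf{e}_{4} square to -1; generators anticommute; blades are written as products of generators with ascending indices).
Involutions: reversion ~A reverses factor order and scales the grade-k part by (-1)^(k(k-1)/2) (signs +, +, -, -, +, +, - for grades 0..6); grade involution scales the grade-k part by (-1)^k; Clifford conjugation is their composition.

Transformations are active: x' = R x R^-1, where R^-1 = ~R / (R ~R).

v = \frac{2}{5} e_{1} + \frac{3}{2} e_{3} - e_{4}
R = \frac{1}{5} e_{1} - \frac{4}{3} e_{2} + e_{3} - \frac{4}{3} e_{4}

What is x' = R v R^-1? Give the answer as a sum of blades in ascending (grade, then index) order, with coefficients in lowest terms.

~R = \frac{1}{5} e_{1} - \frac{4}{3} e_{2} + e_{3} - \frac{4}{3} e_{4}, and R ~R = -\frac{24}{25}, so R^-1 = ~R / (-\frac{24}{25}).
R v = -\frac{413}{150} + \frac{8}{15} e_{1} e_{2} - \frac{1}{10} e_{1} e_{3} + \frac{1}{3} e_{1} e_{4} - 2 e_{2} e_{3} + \frac{4}{3} e_{2} e_{4} + e_{3} e_{4}
Answer: \frac{269}{360} e_{1} - \frac{413}{54} e_{2} + \frac{305}{72} e_{3} - \frac{359}{54} e_{4}


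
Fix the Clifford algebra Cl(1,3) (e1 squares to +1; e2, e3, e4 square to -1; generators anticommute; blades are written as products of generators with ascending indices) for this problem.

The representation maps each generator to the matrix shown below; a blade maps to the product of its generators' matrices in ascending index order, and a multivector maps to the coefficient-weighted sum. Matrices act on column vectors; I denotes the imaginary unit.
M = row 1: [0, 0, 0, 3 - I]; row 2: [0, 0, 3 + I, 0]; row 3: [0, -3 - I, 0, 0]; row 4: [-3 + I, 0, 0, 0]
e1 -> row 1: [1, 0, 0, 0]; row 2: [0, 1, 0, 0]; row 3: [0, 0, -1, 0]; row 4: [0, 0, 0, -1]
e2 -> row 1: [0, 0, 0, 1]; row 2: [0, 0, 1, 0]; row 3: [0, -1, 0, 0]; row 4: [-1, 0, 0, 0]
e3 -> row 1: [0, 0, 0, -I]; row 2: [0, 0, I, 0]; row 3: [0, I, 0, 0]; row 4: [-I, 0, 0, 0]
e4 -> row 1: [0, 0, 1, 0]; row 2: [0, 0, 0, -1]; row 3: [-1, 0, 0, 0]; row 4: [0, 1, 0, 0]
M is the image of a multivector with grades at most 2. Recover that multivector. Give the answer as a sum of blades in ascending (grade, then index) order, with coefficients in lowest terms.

Method: the blade images are trace-orthogonal — tr(rho(e_A) rho(e_B)^-1) = 4 if A = B and 0 otherwise — and rho(e_A)^-1 = (e_A)^2 * rho(e_A) with (e_A)^2 = +1 or -1, so the coefficient of e_A in the preimage is (e_A)^2 * tr(M rho(e_A))/4.
Nonzero projections over blades of grade <= 2: e2: (e2)^2 = -1, tr(M rho(e2)) = -12, coefficient 3; e1 e3: (e1 e3)^2 = +1, tr(M rho(e1 e3)) = 4, coefficient 1. Every other blade of grade <= 2 projects to 0.
Answer: 3*e2 + e1 e3


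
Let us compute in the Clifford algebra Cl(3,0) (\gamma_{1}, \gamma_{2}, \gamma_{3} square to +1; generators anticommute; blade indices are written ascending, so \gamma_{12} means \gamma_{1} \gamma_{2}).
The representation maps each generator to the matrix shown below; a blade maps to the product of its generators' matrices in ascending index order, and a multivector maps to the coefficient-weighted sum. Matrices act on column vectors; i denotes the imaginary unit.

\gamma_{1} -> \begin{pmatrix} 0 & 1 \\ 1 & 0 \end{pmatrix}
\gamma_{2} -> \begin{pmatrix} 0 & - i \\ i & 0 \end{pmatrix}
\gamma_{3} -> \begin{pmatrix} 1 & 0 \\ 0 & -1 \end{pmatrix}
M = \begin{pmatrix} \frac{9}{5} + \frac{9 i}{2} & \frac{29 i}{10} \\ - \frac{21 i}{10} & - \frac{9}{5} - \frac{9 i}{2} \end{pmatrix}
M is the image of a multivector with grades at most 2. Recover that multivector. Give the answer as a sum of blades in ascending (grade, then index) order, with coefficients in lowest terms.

Method: 1, rho(\gamma_{1}), rho(\gamma_{2}), rho(\gamma_{3}) form a trace-orthogonal basis of the 2x2 complex matrices (tr(X Y) = 2 if X = Y, else 0), so M = m0*1 + m1*rho(\gamma_{1}) + m2*rho(\gamma_{2}) + m3*rho(\gamma_{3}) with m0 = tr(M)/2 = 0, m1 = tr(M rho(\gamma_{1}))/2 = \frac{2 i}{5}, m2 = tr(M rho(\gamma_{2}))/2 = - \frac{5}{2}, m3 = tr(M rho(\gamma_{3}))/2 = \frac{9}{5} + \frac{9 i}{2}.
Multiplying table entries, the bivector images are rho(\gamma_{12}) = i*rho(\gamma_{3}), rho(\gamma_{13}) = -i*rho(\gamma_{2}), rho(\gamma_{23}) = i*rho(\gamma_{1}); with real blade coefficients the real parts of m0..m3 are the coefficients of 1, \gamma_{1}, \gamma_{2}, \gamma_{3} and the imaginary parts give the bivectors (\gamma_{23}: Im m1, \gamma_{13}: -Im m2, \gamma_{12}: Im m3).
Answer: -\frac{5}{2} \gamma_{2} + \frac{9}{5} \gamma_{3} + \frac{9}{2} \gamma_{12} + \frac{2}{5} \gamma_{23}


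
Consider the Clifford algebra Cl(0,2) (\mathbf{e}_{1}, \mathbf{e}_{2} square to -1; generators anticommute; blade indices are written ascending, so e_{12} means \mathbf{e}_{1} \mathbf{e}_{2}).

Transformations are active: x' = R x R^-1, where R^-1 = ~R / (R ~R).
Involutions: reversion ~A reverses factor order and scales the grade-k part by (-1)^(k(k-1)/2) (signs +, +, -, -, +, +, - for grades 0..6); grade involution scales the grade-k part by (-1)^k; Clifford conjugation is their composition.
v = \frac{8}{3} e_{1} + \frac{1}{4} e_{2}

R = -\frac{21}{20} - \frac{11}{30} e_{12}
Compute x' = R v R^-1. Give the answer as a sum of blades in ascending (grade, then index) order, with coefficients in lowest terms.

~R = -\frac{21}{20} + \frac{11}{30} e_{12}, and R ~R = \frac{4453}{3600}, so R^-1 = ~R / (\frac{4453}{3600}).
R v = -\frac{65}{24} e_{1} - \frac{893}{720} e_{2}
Answer: \frac{25801}{13359} e_{1} + \frac{33053}{17812} e_{2}


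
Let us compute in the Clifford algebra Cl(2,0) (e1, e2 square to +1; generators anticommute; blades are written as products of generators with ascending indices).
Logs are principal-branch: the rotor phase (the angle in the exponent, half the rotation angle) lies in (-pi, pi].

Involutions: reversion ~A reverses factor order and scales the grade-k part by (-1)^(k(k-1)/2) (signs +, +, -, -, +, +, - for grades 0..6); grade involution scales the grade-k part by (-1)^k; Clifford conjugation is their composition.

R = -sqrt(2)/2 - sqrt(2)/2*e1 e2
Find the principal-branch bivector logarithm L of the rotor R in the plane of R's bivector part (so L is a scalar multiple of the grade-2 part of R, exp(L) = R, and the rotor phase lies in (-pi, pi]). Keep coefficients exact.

The scalar part of R is -sqrt(2)/2, so the principal-branch rotor phase is pinned; divide the bivector part by its sine to get the unit plane — L is the phase times that plane.
Concretely: cos(phase) = -sqrt(2)/2 gives phase = ±3*pi/4, and since phase/sin(phase) is even the sign is immaterial: L = (phase/sin(phase)) * <R>_2 = (3*sqrt(2)*pi/4) * <R>_2.
Answer: -3*pi/4*e1 e2


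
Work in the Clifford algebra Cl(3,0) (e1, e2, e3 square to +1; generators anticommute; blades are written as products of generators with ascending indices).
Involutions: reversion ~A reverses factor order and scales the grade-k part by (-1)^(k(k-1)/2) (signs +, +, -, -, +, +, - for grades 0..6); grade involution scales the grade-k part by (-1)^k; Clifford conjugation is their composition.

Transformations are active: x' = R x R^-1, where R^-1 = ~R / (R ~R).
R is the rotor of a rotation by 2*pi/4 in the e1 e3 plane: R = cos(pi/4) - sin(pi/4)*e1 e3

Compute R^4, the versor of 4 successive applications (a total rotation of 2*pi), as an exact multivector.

Half-angle bookkeeping: 4 applications in e1 e3 add up to rotor phase 4*pi/4 = pi, so R^4 = cos(pi) - sin(pi)*e1 e3.
cos(pi) = -1 and sin(pi) = 0, so R^4 = -1. The total rotation 2*pi is 1 full turn, so every vector returns to itself, yet the rotor is -1, on the OTHER sheet of the double cover (an odd number of 2*pi turns).
Answer: -1


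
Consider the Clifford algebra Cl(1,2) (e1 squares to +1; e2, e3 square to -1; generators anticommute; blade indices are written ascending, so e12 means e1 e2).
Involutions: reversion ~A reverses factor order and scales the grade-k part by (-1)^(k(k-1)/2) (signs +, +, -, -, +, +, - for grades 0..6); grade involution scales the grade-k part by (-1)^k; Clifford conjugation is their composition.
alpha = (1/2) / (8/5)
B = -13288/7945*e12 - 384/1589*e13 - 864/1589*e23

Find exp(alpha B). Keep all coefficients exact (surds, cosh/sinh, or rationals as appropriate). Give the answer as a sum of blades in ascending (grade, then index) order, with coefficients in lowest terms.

B^2 term by term: the squares give (-13288/7945)^2*(e12)^2 + (-384/1589)^2*(e13)^2 + (-864/1589)^2*(e23)^2 = 176570944/63123025*(+1) + 147456/2524921*(+1) + 746496/2524921*(-1) = 64/25 (each basis 2-blade squares to minus the product of its generators' squares); cross terms between blades sharing an index anticommute and cancel. So B^2 = 64/25.
B^2 = 64/25 — the series telescopes hyperbolically here: l = 8/5, alpha*l = 1/2, so exp(alpha B) = cosh(1/2) + (sinh(1/2)/(8/5))*B = cosh(1/2) + (5*sinh(1/2)/8)*B.
Answer: cosh(1/2) - 1661*sinh(1/2)/1589*e12 - 240*sinh(1/2)/1589*e13 - 540*sinh(1/2)/1589*e23


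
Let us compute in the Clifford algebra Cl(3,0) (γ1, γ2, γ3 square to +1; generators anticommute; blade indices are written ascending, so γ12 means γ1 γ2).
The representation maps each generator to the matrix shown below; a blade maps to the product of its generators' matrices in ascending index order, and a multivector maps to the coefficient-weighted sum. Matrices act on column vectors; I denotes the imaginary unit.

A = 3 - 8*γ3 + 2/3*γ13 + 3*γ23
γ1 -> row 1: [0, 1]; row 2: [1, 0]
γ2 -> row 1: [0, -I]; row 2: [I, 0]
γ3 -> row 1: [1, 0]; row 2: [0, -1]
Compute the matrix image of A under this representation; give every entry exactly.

Bivector images (products of the table entries): rho(γ13) = rho(γ1)rho(γ3) = row 1: [0, -1]; row 2: [1, 0]; rho(γ23) = rho(γ2)rho(γ3) = row 1: [0, I]; row 2: [I, 0].
M = (3)*1 + (-8)*rho(γ3) + (2/3)*rho(γ13) + (3)*rho(γ23), summed entrywise (1 is the identity matrix):
Answer: row 1: [-5, -2/3 + 3*I]; row 2: [2/3 + 3*I, 11]


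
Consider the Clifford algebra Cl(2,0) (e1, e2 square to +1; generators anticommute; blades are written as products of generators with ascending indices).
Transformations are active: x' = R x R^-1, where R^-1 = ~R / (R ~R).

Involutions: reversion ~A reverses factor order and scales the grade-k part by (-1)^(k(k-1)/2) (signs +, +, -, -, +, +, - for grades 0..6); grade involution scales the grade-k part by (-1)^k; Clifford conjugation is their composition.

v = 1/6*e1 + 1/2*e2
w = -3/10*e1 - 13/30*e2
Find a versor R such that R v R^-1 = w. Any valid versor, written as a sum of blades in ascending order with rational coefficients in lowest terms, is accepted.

Reasoning: v^2 = w^2 = 5/18 since conjugation preserves the quadratic form; R = v + w = -2/15*e1 + 1/15*e2 is then valid when invertible, keeping its own part and reversing (v - w)/2.
Answer: -2/15*e1 + 1/15*e2


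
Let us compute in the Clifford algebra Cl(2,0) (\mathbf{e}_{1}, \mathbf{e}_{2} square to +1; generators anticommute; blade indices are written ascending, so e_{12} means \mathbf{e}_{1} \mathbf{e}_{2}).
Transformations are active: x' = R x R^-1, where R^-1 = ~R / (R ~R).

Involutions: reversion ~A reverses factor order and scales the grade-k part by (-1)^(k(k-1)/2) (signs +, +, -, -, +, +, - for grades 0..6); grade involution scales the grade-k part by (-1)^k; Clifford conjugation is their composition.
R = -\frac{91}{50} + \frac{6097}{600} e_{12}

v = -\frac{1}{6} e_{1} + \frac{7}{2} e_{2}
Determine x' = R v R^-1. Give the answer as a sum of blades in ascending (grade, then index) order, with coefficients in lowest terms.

~R = -\frac{91}{50} - \frac{6097}{600} e_{12}, and R ~R = \frac{38365873}{360000}, so R^-1 = ~R / (\frac{38365873}{360000}).
R v = \frac{43043}{1200} e_{1} - \frac{3367}{720} e_{2}
Answer: -\frac{29423}{27798} e_{1} - \frac{30951}{9266} e_{2}


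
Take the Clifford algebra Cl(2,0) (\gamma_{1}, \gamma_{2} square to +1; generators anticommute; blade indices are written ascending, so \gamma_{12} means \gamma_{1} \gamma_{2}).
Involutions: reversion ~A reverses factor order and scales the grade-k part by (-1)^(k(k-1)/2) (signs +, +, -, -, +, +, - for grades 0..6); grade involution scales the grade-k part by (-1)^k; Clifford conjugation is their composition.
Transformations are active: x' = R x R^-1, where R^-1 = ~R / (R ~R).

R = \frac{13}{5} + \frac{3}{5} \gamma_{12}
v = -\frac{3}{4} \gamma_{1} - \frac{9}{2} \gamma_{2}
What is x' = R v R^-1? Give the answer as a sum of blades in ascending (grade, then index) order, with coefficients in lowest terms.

~R = \frac{13}{5} - \frac{3}{5} \gamma_{12}, and R ~R = \frac{178}{25}, so R^-1 = ~R / (\frac{178}{25}).
R v = -\frac{93}{20} \gamma_{1} - \frac{45}{4} \gamma_{2}
Answer: -\frac{471}{178} \gamma_{1} - \frac{1323}{356} \gamma_{2}


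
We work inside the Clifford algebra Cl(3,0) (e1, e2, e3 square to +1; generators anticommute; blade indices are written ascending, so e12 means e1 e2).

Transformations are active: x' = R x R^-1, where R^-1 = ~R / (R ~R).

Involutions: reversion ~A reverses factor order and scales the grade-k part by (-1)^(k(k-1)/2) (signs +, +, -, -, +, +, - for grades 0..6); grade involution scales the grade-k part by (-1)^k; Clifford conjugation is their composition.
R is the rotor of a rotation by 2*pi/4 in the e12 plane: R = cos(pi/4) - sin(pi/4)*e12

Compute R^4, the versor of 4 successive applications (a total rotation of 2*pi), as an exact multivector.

Because a rotor carries half the rotation angle, composing 4 copies of this e12-plane rotor multiplies the phase: 4*(pi/4) = pi, hence R^4 = cos(pi) - sin(pi)*e12.
cos(pi) = -1 and sin(pi) = 0, so R^4 = -1. The total rotation 2*pi is 1 full turn, so every vector returns to itself, yet the rotor is -1, on the OTHER sheet of the double cover (an odd number of 2*pi turns).
Answer: -1


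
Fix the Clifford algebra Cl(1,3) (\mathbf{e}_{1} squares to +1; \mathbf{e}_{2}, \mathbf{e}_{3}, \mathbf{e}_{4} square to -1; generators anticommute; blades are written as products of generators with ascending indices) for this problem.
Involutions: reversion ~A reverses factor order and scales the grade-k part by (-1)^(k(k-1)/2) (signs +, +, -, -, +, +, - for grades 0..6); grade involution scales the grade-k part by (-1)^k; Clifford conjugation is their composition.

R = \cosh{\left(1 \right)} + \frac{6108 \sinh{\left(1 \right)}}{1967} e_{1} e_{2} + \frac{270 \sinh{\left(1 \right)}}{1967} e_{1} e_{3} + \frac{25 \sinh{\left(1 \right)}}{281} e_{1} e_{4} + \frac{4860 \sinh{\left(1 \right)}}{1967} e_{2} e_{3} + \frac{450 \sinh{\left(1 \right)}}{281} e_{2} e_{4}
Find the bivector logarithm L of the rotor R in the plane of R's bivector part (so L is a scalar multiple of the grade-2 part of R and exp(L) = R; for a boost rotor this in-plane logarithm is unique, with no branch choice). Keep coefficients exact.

The scalar part of R is \cosh{\left(1 \right)}, giving the rapidity magnitude (cosh is even); the bivector part supplies orientation, its quotient by sinh of the rapidity is the plane, and L = rapidity * plane — unique in that plane, since flipping both signs leaves L unchanged.
Concretely: cosh(rapidity) = \cosh{\left(1 \right)} gives rapidity = ±1, and since rapidity/sinh(rapidity) is even the sign is immaterial: L = (rapidity/sinh(rapidity)) * <R>_2 = (\frac{1}{\sinh{\left(1 \right)}}) * <R>_2.
Answer: \frac{6108}{1967} e_{1} e_{2} + \frac{270}{1967} e_{1} e_{3} + \frac{25}{281} e_{1} e_{4} + \frac{4860}{1967} e_{2} e_{3} + \frac{450}{281} e_{2} e_{4}


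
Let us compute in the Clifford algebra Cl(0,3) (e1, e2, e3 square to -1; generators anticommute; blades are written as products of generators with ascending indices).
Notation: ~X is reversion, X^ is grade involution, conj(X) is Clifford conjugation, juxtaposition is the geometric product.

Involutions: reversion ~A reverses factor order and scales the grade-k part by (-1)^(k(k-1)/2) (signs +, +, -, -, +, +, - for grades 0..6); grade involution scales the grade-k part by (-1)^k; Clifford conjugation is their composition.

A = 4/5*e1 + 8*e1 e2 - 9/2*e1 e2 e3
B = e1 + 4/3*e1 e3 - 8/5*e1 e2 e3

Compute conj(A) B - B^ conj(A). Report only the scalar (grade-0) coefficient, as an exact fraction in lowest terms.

first term: 8 - 14*e2 - 176/15*e3 - 1117/150*e2 e3
second term: -8 - 14*e2 + 176/15*e3 + 1117/150*e2 e3
Answer: 16


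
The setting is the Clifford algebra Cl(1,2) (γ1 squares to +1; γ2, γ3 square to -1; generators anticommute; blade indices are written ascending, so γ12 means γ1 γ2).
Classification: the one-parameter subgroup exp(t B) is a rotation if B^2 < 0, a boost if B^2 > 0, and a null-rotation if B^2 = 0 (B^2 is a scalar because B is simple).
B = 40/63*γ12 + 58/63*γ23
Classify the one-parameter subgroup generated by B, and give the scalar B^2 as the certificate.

B^2 term by term: the squares give (40/63)^2*(γ12)^2 + (58/63)^2*(γ23)^2 = 1600/3969*(+1) + 3364/3969*(-1) = -4/9 (each basis 2-blade squares to minus the product of its generators' squares); cross terms between blades sharing an index anticommute and cancel. So B^2 = -4/9.
Answer: rotation, certificate B^2 = -4/9. The scalar -4/9 is the complete invariant here: its sign names the subgroup type.


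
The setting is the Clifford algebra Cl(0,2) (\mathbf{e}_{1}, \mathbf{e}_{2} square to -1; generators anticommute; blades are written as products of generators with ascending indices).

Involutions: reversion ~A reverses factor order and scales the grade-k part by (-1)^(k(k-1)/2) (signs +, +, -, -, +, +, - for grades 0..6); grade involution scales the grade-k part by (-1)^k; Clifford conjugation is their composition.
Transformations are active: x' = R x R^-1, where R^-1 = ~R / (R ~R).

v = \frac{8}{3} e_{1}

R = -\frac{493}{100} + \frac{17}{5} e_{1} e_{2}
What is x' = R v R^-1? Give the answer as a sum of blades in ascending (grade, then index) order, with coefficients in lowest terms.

~R = -\frac{493}{100} - \frac{17}{5} e_{1} e_{2}, and R ~R = \frac{358649}{10000}, so R^-1 = ~R / (\frac{358649}{10000}).
R v = -\frac{986}{75} e_{1} + \frac{136}{15} e_{2}
Answer: \frac{1176}{1241} e_{1} - \frac{9280}{3723} e_{2}


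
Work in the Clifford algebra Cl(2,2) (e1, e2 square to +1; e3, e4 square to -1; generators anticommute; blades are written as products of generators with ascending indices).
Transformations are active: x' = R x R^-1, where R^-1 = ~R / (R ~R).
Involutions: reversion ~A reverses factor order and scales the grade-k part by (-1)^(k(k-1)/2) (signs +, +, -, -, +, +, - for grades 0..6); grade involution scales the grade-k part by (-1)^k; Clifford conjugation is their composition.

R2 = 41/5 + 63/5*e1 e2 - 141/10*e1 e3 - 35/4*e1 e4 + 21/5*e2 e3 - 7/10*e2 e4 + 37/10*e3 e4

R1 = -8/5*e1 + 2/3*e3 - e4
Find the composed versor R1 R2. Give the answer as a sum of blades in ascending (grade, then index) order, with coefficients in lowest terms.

Distribute over the terms of R1 (each basis-blade product reordered to ascending indices, repeated generators contracted through their squares):
(-8/5*e1) R2 = -328/25*e1 - 504/25*e2 + 564/25*e3 + 14*e4 - 168/25*e1 e2 e3 + 28/25*e1 e2 e4 - 148/25*e1 e3 e4
(2/3*e3) R2 = -47/5*e1 + 14/5*e2 + 82/15*e3 - 37/15*e4 + 42/5*e1 e2 e3 + 35/6*e1 e3 e4 + 7/15*e2 e3 e4
(-e4) R2 = 35/4*e1 + 7/10*e2 - 37/10*e3 - 41/5*e4 - 63/5*e1 e2 e4 + 141/10*e1 e3 e4 - 21/5*e2 e3 e4
Summing the partial products and collecting blades:
Answer: -1377/100*e1 - 833/50*e2 + 3649/150*e3 + 10/3*e4 + 42/25*e1 e2 e3 - 287/25*e1 e2 e4 + 1051/75*e1 e3 e4 - 56/15*e2 e3 e4


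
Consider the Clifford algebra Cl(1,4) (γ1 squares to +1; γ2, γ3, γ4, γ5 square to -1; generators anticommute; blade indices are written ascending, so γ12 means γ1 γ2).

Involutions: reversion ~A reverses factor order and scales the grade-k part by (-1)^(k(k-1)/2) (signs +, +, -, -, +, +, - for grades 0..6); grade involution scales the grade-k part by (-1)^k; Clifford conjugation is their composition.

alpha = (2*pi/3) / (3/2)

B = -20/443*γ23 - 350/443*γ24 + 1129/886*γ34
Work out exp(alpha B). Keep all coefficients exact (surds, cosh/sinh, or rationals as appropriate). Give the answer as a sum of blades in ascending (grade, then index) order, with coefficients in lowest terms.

B^2 term by term: the squares give (-20/443)^2*(γ23)^2 + (-350/443)^2*(γ24)^2 + (1129/886)^2*(γ34)^2 = 400/196249*(-1) + 122500/196249*(-1) + 1274641/784996*(-1) = -9/4 (each basis 2-blade squares to minus the product of its generators' squares); cross terms between blades sharing an index anticommute and cancel. So B^2 = -9/4.
B^2 = -9/4 — since the square is negative, the closed form is circular: l = 3/2, alpha*l = 2*pi/3, so exp(alpha B) = cos(2*pi/3) + (sin(2*pi/3)/(3/2))*B = -1/2 + (sqrt(3)/3)*B.
Answer: -1/2 - 20*sqrt(3)/1329*γ23 - 350*sqrt(3)/1329*γ24 + 1129*sqrt(3)/2658*γ34


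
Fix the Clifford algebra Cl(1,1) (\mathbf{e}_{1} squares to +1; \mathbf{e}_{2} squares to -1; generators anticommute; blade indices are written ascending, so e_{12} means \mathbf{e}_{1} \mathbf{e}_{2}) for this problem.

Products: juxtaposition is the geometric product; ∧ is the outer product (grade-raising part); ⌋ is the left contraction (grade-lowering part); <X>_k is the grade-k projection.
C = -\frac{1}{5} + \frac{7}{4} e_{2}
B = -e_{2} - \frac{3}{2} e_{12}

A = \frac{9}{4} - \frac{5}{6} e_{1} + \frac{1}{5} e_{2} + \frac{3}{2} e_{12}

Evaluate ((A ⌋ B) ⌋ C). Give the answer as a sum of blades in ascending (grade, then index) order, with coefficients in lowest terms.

step 1: -\frac{41}{20} - \frac{3}{10} e_{1} - e_{2} - \frac{27}{8} e_{12}
step 2: \frac{54}{25} - \frac{287}{80} e_{2}
Answer: \frac{54}{25} - \frac{287}{80} e_{2}


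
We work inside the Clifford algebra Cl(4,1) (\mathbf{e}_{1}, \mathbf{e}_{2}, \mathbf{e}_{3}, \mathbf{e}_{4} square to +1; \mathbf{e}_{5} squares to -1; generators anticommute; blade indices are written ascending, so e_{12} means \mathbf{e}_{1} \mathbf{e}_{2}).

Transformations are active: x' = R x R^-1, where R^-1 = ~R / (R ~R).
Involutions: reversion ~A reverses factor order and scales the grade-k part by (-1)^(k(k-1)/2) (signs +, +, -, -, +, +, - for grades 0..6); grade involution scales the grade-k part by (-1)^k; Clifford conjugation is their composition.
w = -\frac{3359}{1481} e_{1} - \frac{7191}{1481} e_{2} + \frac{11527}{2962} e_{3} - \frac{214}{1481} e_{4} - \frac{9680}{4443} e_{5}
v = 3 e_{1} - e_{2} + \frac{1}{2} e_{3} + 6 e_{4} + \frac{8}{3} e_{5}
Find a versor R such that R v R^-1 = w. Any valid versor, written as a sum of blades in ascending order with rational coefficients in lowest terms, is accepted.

R = v + w = \frac{1084}{1481} e_{1} - \frac{8672}{1481} e_{2} + \frac{6504}{1481} e_{3} + \frac{8672}{1481} e_{4} + \frac{2168}{4443} e_{5} works: the equal norms (\frac{1409}{36}) guarantee its sandwich swaps v into w.
Answer: \frac{1084}{1481} e_{1} - \frac{8672}{1481} e_{2} + \frac{6504}{1481} e_{3} + \frac{8672}{1481} e_{4} + \frac{2168}{4443} e_{5}


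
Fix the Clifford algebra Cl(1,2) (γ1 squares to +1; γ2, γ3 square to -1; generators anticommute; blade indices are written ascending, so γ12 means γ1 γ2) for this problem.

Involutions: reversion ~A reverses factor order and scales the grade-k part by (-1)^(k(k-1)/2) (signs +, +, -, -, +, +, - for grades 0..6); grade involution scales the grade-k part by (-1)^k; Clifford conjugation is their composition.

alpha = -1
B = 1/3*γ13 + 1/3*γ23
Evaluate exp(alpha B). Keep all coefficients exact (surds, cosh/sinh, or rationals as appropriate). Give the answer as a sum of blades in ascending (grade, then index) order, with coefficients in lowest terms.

B^2 term by term: the squares give (1/3)^2*(γ13)^2 + (1/3)^2*(γ23)^2 = 1/9*(+1) + 1/9*(-1) = 0 (each basis 2-blade squares to minus the product of its generators' squares); cross terms between blades sharing an index anticommute and cancel. So B^2 = 0.
B^2 = 0, so the series closes: exp(alpha B) = 1 + alpha B (parabolic case).
Answer: 1 - 1/3*γ13 - 1/3*γ23


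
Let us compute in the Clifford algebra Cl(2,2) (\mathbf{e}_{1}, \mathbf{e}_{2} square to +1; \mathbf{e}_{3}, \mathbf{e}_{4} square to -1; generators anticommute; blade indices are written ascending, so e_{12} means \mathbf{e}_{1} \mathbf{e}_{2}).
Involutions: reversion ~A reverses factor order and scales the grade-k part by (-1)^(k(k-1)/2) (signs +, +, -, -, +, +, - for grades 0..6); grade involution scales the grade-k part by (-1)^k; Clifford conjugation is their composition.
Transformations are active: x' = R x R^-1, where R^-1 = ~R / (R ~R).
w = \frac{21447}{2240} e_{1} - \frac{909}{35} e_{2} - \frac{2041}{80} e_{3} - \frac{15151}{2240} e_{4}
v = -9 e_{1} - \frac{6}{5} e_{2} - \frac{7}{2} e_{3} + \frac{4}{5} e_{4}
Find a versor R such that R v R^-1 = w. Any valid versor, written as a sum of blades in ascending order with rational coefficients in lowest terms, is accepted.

Construction: equal norms (both \frac{1391}{20}) license R = v + w = \frac{1287}{2240} e_{1} - \frac{951}{35} e_{2} - \frac{2321}{80} e_{3} - \frac{13359}{2240} e_{4} — nothing changes along that direction, while (v - w)/2 changes sign, so v maps onto w.
Answer: \frac{1287}{2240} e_{1} - \frac{951}{35} e_{2} - \frac{2321}{80} e_{3} - \frac{13359}{2240} e_{4}


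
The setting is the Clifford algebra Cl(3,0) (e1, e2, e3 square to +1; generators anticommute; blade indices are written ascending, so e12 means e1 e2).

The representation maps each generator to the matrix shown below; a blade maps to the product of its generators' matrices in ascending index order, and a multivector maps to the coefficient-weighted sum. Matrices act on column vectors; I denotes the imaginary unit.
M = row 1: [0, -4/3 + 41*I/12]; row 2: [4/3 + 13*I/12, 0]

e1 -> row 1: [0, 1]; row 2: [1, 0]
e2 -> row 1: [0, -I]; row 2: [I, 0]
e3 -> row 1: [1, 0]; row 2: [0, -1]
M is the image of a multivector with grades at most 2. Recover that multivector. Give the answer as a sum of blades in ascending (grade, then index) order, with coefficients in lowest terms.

Method: 1, rho(e1), rho(e2), rho(e3) form a trace-orthogonal basis of the 2x2 complex matrices (tr(X Y) = 2 if X = Y, else 0), so M = m0*1 + m1*rho(e1) + m2*rho(e2) + m3*rho(e3) with m0 = tr(M)/2 = 0, m1 = tr(M rho(e1))/2 = 9*I/4, m2 = tr(M rho(e2))/2 = -7/6 - 4*I/3, m3 = tr(M rho(e3))/2 = 0.
Multiplying table entries, the bivector images are rho(e12) = I*rho(e3), rho(e13) = -I*rho(e2), rho(e23) = I*rho(e1); with real blade coefficients the real parts of m0..m3 are the coefficients of 1, e1, e2, e3 and the imaginary parts give the bivectors (e23: Im m1, e13: -Im m2, e12: Im m3).
Answer: -7/6*e2 + 4/3*e13 + 9/4*e23


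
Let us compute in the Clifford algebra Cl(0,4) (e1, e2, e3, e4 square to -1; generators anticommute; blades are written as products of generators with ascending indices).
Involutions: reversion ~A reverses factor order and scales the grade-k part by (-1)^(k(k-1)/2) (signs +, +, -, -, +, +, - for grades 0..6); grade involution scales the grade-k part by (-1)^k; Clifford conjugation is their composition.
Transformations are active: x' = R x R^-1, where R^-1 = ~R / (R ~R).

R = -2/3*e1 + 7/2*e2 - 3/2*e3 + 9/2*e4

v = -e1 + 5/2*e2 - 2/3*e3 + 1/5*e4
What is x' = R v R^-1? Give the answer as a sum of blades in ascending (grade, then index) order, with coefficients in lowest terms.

~R = -2/3*e1 + 7/2*e2 - 3/2*e3 + 9/2*e4, and R ~R = -1267/36, so R^-1 = ~R / (-1267/36).
R v = -679/60 + 11/6*e1 e2 - 19/18*e1 e3 + 131/30*e1 e4 + 17/12*e2 e3 - 211/20*e2 e4 + 27/10*e3 e4
Answer: 517/905*e1 - 451/1810*e2 - 809/2715*e3 + 2438/905*e4


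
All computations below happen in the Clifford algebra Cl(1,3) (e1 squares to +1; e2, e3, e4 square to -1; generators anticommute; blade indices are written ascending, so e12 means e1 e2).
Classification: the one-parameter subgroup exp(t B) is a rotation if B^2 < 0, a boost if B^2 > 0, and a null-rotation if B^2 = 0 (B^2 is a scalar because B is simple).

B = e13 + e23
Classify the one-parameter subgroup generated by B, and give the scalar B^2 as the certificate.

B^2 term by term: the squares give (1)^2*(e13)^2 + (1)^2*(e23)^2 = 1*(+1) + 1*(-1) = 0 (each basis 2-blade squares to minus the product of its generators' squares); cross terms between blades sharing an index anticommute and cancel. So B^2 = 0.
Answer: null-rotation, certificate B^2 = 0. Check the certificate: B^2 = 0, and that sign is decisive whatever form B takes.


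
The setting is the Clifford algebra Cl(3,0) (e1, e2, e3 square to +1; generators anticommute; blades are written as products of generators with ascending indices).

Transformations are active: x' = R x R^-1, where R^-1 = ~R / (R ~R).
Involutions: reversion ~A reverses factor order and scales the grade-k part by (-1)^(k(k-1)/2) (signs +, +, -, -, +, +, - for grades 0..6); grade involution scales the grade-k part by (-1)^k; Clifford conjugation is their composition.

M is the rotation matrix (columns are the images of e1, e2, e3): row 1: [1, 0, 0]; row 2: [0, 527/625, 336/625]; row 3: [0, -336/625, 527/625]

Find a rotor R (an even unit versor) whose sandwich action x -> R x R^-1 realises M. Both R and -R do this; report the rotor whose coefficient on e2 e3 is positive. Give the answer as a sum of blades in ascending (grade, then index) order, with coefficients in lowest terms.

Method: write R = a + b12*e1 e2 + b13*e1 e3 + b23*e2 e3 with a^2 + b12^2 + b13^2 + b23^2 = 1 (so R^-1 = ~R). Expanding the columns R e_j ~R gives tr M = 4a^2 - 1 and, from the antisymmetric part, M21 - M12 = -4a*b12, M13 - M31 = 4a*b13, M32 - M23 = -4a*b23.
Here tr M = 1679/625, so a^2 = (1 + tr M)/4 = 576/625 and a = ±24/25. Taking a = 24/25: M21 - M12 = 0, M13 - M31 = 0, M32 - M23 = -672/625, giving b12 = 0, b13 = 0, b23 = 7/25, i.e. R = 24/25 + 7/25*e2 e3.
Its e2 e3 coefficient is already positive.
Answer: 24/25 + 7/25*e2 e3. Key observation: the double cover Spin(3) -> SO(3) sends R and -R to the same matrix (trace 1679/625 here), so the stated sign of the e2 e3 coefficient is what selects one sheet.


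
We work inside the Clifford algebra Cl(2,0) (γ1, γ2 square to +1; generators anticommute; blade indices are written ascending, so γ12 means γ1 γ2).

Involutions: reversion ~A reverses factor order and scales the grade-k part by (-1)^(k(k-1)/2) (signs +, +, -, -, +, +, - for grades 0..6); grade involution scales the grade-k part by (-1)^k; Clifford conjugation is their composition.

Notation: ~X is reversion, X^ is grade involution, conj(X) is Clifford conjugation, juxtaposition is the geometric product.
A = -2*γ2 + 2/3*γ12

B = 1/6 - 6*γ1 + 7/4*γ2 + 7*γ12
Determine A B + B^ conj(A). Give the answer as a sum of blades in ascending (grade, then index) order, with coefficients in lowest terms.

first term: -49/6 + 91/6*γ1 + 11/3*γ2 - 107/9*γ12
second term: 7/6 + 77/6*γ1 - 11/3*γ2 + 107/9*γ12
Answer: -7 + 28*γ1


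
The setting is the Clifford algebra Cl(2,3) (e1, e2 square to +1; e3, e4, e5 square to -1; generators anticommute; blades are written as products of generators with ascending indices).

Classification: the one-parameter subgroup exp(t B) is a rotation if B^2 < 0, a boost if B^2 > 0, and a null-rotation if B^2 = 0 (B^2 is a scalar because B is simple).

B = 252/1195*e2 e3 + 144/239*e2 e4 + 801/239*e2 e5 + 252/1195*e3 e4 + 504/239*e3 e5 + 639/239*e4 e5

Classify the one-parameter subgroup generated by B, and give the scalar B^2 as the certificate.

B^2 term by term: the squares give (252/1195)^2*(e2 e3)^2 + (144/239)^2*(e2 e4)^2 + (801/239)^2*(e2 e5)^2 + (252/1195)^2*(e3 e4)^2 + (504/239)^2*(e3 e5)^2 + (639/239)^2*(e4 e5)^2 = 63504/1428025*(+1) + 20736/57121*(+1) + 641601/57121*(+1) + 63504/1428025*(-1) + 254016/57121*(-1) + 408321/57121*(-1) = 0 (each basis 2-blade squares to minus the product of its generators' squares); cross terms between blades sharing an index anticommute and cancel; the commuting (index-disjoint) pairs give grade-4 terms 2*c*c'*(blade product), which cancel blade by blade — e2 e3 e4 e5: 322056/285605 - 145152/57121 + 403704/285605 = 0 — confirming B is simple. So B^2 = 0.
Answer: null-rotation, certificate B^2 = 0. One invariant decides it: the square 0 survives every conjugation, and its sign is exactly the classification.


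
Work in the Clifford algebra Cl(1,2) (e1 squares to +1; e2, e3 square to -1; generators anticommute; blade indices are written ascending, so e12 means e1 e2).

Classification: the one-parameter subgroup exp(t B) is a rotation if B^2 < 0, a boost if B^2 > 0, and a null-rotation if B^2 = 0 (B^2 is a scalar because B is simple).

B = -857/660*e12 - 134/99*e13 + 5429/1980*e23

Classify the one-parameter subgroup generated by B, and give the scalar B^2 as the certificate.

B^2 term by term: the squares give (-857/660)^2*(e12)^2 + (-134/99)^2*(e13)^2 + (5429/1980)^2*(e23)^2 = 734449/435600*(+1) + 17956/9801*(+1) + 29474041/3920400*(-1) = -4 (each basis 2-blade squares to minus the product of its generators' squares); cross terms between blades sharing an index anticommute and cancel. So B^2 = -4.
Answer: rotation, certificate B^2 = -4. The invariant at work: B^2 = -4 is unchanged by conjugation, hence its sign classifies the subgroup whatever basis B is written in.


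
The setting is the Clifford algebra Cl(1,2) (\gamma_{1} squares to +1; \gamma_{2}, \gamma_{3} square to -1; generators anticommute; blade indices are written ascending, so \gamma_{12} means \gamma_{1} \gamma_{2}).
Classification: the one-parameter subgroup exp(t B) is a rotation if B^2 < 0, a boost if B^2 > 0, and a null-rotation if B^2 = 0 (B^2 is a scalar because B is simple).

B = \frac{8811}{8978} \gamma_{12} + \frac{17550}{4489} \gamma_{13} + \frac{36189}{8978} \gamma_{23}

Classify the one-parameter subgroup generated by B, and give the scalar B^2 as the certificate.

B^2 term by term: the squares give (\frac{8811}{8978})^2*(\gamma_{12})^2 + (\frac{17550}{4489})^2*(\gamma_{13})^2 + (\frac{36189}{8978})^2*(\gamma_{23})^2 = \frac{77633721}{80604484}*(+1) + \frac{308002500}{20151121}*(+1) + \frac{1309643721}{80604484}*(-1) = 0 (each basis 2-blade squares to minus the product of its generators' squares); cross terms between blades sharing an index anticommute and cancel. So B^2 = 0.
Answer: null-rotation, certificate B^2 = 0. The scalar 0 is the complete invariant here: its sign names the subgroup type.
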